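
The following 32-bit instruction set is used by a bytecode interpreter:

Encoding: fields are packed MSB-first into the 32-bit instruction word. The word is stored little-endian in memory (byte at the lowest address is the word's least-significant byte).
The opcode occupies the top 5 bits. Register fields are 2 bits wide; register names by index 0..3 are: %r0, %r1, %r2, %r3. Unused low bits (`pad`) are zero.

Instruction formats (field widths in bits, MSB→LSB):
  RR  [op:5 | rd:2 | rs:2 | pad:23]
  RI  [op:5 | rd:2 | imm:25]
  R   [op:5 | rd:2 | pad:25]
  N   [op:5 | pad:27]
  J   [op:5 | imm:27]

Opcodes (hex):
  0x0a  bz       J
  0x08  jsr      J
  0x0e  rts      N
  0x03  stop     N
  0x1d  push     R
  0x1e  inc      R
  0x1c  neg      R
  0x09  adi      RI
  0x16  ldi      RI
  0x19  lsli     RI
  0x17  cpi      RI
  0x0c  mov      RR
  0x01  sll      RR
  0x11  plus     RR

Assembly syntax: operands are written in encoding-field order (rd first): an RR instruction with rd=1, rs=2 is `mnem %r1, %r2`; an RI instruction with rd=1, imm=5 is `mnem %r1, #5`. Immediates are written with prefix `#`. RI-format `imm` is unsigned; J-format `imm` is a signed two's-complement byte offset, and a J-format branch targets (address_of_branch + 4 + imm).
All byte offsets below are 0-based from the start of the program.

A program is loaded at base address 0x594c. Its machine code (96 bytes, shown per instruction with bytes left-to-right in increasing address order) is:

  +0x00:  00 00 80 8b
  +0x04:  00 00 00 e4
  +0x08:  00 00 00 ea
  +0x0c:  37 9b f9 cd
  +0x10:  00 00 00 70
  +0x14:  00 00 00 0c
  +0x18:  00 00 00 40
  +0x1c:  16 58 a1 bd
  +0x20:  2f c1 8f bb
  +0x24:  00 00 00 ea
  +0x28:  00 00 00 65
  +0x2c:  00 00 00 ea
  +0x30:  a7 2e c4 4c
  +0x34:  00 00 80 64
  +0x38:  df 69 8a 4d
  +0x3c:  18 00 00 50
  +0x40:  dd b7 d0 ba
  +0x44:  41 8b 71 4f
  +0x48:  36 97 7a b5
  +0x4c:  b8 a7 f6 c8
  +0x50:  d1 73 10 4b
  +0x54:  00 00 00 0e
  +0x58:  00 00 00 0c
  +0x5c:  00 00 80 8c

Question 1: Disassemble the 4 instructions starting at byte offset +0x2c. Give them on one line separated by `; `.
@+2c  little-endian(00 00 00 ea) = 0xea000000
  top 5b → 0x1d → push [R]
  rd@[26:25]=0x1 ⇒ %r1
@+30  little-endian(a7 2e c4 4c) = 0x4cc42ea7
  top 5b → 0x9 → adi [RI]
  rd@[26:25]=0x2 ⇒ %r2
  imm@[24:0]=0xc42ea7 ⇒ #12856999
@+34  little-endian(00 00 80 64) = 0x64800000
  top 5b → 0xc → mov [RR]
  rd@[26:25]=0x2 ⇒ %r2
  rs@[24:23]=0x1 ⇒ %r1
@+38  little-endian(df 69 8a 4d) = 0x4d8a69df
  top 5b → 0x9 → adi [RI]
  rd@[26:25]=0x2 ⇒ %r2
  imm@[24:0]=0x18a69df ⇒ #25848287

push %r1; adi %r2, #12856999; mov %r2, %r1; adi %r2, #25848287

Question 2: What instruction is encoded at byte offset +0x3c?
@+3c  little-endian(18 00 00 50) = 0x50000018
  top 5b → 0xa → bz [J]
  [26:0] imm=24 = #24

bz #24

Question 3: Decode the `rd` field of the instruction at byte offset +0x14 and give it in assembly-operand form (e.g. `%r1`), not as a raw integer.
%r2

@+14  little-endian(00 00 00 0c) = 0x0c000000
  op=0x0c000000>>27=0x1 ⇒ sll (RR)
  rd: (w>>25)&0x3=0x2 → %r2
  rs: (w>>23)&0x3=0x0 → %r0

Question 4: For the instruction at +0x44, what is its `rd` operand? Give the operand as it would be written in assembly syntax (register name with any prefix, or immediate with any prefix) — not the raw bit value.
+0x44: 41 8b 71 4f ⇒ word 0x4f718b41 (little)
  opcode bits[31:27]=0x9: adi/RI
  [26:25] rd=3 = %r3
  [24:0] imm=24218433 = #24218433

%r3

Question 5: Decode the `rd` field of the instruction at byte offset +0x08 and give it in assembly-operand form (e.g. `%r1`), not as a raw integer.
off 0x08: read 00 00 00 ea as little → 0xea000000
  top 5b → 0x1d → push [R]
  rd@[26:25]=0x1 ⇒ %r1

%r1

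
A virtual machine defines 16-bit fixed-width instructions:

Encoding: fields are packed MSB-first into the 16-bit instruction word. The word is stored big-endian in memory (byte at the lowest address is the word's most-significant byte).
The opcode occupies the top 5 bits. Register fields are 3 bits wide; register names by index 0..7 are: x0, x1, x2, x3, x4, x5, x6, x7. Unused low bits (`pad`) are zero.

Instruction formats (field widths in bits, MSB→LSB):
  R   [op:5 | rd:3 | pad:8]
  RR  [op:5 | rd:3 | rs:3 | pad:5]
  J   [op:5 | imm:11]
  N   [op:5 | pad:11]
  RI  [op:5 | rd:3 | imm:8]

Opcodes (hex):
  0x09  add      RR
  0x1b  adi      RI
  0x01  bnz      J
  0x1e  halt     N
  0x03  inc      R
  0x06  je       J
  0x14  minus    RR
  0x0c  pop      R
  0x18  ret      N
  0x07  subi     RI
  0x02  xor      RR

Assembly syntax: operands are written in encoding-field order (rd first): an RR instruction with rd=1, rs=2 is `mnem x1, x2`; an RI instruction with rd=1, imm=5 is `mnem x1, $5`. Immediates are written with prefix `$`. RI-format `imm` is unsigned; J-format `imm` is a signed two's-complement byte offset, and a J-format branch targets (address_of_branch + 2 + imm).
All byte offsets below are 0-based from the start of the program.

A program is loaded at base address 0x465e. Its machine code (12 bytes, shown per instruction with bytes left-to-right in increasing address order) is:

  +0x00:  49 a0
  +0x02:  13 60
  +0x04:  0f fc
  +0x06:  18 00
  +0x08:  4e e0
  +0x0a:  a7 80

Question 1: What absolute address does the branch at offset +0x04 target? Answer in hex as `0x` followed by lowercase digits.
@+04  big-endian(0f fc) = 0x0ffc
  opcode bits[15:11]=0x1: bnz/J
  [10:0] imm=2044 (s11→-4) = $-4
  target = base 0x465e + off 0x04 + 2 + imm -4 = 0x4660

0x4660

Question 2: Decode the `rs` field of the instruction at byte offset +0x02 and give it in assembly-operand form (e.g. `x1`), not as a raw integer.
x3

@+02  big-endian(13 60) = 0x1360
  opcode bits[15:11]=0x2: xor/RR
  rd: (w>>8)&0x7=0x3 → x3
  rs: (w>>5)&0x7=0x3 → x3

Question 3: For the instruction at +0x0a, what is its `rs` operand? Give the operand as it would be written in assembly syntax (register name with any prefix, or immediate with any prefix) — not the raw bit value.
x4

[0a] a7 80 → 0xa780
  op=0xa780>>11=0x14 ⇒ minus (RR)
  rd@[10:8]=0x7 ⇒ x7
  rs@[7:5]=0x4 ⇒ x4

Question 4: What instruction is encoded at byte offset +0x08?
[08] 4e e0 → 0x4ee0
  op=0x4ee0>>11=0x9 ⇒ add (RR)
  rd@[10:8]=0x6 ⇒ x6
  rs@[7:5]=0x7 ⇒ x7

add x6, x7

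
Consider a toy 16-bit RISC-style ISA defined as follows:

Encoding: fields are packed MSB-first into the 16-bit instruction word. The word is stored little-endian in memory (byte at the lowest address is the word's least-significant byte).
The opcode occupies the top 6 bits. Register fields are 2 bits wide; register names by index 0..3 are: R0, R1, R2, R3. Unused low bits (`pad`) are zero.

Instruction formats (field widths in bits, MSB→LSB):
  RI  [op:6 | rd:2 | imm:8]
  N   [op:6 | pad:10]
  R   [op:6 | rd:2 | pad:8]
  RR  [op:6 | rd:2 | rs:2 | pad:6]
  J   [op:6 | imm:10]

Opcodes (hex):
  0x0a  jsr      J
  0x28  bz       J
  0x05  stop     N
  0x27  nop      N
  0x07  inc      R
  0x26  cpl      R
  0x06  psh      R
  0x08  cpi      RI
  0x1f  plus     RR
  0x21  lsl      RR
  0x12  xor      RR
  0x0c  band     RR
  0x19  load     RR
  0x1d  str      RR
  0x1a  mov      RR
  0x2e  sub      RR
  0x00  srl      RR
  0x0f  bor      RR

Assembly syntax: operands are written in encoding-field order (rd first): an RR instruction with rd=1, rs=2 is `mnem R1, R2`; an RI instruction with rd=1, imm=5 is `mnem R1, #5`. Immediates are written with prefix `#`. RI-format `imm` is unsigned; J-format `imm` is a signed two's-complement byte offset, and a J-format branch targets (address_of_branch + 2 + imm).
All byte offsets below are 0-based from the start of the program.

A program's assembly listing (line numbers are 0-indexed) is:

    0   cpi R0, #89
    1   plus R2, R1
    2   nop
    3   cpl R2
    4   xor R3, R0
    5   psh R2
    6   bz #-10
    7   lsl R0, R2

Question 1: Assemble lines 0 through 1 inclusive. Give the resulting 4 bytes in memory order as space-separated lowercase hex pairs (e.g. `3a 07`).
line 0 (cpi): pack op=0x8:6|rd=0:2|imm=89:8 = 0x2059; little→ 59 20
line 1 (plus): pack op=0x1f:6|rd=2:2|rs=1:2|pad=0:6 = 0x7e40; little→ 40 7e

59 20 40 7e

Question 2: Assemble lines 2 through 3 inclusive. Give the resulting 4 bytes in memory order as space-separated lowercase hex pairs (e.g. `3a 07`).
00 9c 00 9a

2. nop fields op=0x27:6|pad=0:10 → word 9c00h → 00 9c
3. cpl fields op=0x26:6|rd=2:2|pad=0:8 → word 9a00h → 00 9a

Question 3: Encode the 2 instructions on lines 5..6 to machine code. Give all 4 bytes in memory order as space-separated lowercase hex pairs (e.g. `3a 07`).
00 1a f6 a3

line 5 (psh): pack op=0x6:6|rd=2:2|pad=0:8 = 0x1a00; little→ 00 1a
line 6 (bz): pack op=0x28:6|imm=-10:10 = 0xa3f6; little→ f6 a3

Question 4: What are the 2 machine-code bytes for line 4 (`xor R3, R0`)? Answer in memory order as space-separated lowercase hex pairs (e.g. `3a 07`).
00 4b

line 4 (xor): pack op=0x12:6|rd=3:2|rs=0:2|pad=0:6 = 0x4b00; little→ 00 4b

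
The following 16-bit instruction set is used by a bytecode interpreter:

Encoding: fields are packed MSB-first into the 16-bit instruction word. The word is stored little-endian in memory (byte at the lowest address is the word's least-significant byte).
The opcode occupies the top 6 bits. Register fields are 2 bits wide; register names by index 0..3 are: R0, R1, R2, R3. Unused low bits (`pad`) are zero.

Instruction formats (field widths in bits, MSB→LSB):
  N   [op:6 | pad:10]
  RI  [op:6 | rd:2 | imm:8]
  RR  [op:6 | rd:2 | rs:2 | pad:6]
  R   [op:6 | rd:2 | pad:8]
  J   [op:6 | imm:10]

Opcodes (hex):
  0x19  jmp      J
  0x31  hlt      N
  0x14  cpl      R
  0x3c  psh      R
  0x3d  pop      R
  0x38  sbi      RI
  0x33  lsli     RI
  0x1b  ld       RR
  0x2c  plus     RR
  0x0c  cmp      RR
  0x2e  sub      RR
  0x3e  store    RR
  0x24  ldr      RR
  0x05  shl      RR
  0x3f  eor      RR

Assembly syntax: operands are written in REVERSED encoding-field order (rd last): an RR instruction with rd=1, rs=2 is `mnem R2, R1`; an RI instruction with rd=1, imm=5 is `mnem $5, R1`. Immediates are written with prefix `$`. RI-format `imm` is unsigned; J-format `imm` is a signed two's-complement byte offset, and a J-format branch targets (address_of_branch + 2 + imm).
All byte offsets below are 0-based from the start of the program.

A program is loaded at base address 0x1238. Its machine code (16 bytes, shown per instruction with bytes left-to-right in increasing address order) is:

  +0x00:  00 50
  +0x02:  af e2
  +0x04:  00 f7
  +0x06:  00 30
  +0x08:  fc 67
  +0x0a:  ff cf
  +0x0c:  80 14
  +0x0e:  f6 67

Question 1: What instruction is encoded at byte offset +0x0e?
jmp $-10

[0e] f6 67 → 0x67f6
  top 6b → 0x19 → jmp [J]
  [9:0] imm=1014 (s10→-10) = $-10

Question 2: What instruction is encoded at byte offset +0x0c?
shl R2, R0

+0x0c: 80 14 ⇒ word 0x1480 (little)
  opcode bits[15:10]=0x5: shl/RR
  rd@[9:8]=0x0 ⇒ R0
  rs@[7:6]=0x2 ⇒ R2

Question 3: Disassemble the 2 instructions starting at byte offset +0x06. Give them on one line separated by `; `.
cmp R0, R0; jmp $-4

[06] 00 30 → 0x3000
  op=0x3000>>10=0xc ⇒ cmp (RR)
  [9:8] rd=0 = R0
  [7:6] rs=0 = R0
[08] fc 67 → 0x67fc
  op=0x67fc>>10=0x19 ⇒ jmp (J)
  [9:0] imm=1020 (s10→-4) = $-4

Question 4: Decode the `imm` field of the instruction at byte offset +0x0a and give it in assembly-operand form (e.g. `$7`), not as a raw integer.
[0a] ff cf → 0xcfff
  opcode bits[15:10]=0x33: lsli/RI
  rd: (w>>8)&0x3=0x3 → R3
  imm: (w>>0)&0xff=0xff → $255

$255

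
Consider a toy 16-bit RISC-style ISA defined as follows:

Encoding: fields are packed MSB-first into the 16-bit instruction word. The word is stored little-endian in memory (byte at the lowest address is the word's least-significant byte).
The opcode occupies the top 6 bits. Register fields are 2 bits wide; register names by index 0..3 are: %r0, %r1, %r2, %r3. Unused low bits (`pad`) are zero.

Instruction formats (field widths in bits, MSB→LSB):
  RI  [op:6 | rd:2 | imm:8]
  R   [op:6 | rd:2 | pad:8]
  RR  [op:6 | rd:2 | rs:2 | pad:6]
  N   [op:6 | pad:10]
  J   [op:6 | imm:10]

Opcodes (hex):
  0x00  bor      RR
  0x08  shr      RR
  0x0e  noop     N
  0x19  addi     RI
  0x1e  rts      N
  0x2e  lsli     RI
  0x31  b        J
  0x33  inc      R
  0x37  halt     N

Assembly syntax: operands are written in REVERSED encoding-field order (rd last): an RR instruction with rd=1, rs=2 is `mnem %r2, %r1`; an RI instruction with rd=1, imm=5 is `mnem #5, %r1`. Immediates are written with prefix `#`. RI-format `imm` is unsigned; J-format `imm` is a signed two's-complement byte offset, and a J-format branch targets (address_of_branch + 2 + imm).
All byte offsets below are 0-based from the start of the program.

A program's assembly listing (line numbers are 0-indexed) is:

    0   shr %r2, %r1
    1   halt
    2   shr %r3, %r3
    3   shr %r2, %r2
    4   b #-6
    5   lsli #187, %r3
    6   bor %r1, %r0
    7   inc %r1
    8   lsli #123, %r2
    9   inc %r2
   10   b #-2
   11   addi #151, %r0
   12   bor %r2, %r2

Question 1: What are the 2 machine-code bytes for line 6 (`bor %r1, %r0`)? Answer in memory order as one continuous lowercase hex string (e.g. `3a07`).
6. bor fields op=0x0:6|rd=0:2|rs=1:2|pad=0:6 → word 0040h → 40 00

4000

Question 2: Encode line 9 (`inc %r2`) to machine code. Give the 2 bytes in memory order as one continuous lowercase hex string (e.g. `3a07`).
line 9 (inc): pack op=0x33:6|rd=2:2|pad=0:8 = 0xce00; little→ 00 ce

00ce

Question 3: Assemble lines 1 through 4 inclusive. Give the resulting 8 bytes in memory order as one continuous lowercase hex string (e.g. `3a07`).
00dcc0238022fac7

L1: halt op=0x37:6|pad=0:10 ⇒ 0xdc00 ⇒ little 00 dc
L2: shr op=0x8:6|rd=3:2|rs=3:2|pad=0:6 ⇒ 0x23c0 ⇒ little c0 23
L3: shr op=0x8:6|rd=2:2|rs=2:2|pad=0:6 ⇒ 0x2280 ⇒ little 80 22
L4: b op=0x31:6|imm=-6:10 ⇒ 0xc7fa ⇒ little fa c7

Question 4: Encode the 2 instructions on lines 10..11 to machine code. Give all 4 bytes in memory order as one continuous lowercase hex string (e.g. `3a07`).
line 10 (b): pack op=0x31:6|imm=-2:10 = 0xc7fe; little→ fe c7
line 11 (addi): pack op=0x19:6|rd=0:2|imm=151:8 = 0x6497; little→ 97 64

fec79764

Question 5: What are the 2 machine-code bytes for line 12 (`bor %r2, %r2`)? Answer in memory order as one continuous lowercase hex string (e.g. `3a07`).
8002

L12: bor op=0x0:6|rd=2:2|rs=2:2|pad=0:6 ⇒ 0x0280 ⇒ little 80 02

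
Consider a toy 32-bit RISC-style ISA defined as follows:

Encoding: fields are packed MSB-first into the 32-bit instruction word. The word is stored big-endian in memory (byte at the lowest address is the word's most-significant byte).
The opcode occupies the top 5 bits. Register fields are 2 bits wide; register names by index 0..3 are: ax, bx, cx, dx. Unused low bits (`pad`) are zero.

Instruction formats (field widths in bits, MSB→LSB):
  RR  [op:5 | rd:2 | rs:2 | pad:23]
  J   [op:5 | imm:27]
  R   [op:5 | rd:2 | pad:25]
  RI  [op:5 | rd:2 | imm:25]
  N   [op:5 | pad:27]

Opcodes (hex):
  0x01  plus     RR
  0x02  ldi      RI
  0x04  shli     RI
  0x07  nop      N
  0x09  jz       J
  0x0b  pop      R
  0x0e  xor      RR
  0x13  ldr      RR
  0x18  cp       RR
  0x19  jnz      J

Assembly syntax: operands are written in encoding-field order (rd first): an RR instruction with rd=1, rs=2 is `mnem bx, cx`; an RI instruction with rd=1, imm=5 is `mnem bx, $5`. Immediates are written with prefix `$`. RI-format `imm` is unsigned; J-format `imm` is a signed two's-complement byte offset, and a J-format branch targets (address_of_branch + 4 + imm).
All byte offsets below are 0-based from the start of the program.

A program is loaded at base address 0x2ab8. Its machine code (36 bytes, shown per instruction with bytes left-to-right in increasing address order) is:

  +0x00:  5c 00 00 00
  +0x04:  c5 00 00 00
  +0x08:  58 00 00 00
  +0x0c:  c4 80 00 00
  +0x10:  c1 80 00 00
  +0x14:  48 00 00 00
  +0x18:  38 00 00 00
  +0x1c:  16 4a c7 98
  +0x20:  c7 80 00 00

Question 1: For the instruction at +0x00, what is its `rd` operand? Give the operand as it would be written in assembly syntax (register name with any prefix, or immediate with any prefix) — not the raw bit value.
@+00  big-endian(5c 00 00 00) = 0x5c000000
  top 5b → 0xb → pop [R]
  [26:25] rd=2 = cx

cx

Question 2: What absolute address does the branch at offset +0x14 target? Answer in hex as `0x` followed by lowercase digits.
[14] 48 00 00 00 → 0x48000000
  top 5b → 0x9 → jz [J]
  imm@[26:0]=0x0 ⇒ $0
  target = base 0x2ab8 + off 0x14 + 4 + imm 0 = 0x2ad0

0x2ad0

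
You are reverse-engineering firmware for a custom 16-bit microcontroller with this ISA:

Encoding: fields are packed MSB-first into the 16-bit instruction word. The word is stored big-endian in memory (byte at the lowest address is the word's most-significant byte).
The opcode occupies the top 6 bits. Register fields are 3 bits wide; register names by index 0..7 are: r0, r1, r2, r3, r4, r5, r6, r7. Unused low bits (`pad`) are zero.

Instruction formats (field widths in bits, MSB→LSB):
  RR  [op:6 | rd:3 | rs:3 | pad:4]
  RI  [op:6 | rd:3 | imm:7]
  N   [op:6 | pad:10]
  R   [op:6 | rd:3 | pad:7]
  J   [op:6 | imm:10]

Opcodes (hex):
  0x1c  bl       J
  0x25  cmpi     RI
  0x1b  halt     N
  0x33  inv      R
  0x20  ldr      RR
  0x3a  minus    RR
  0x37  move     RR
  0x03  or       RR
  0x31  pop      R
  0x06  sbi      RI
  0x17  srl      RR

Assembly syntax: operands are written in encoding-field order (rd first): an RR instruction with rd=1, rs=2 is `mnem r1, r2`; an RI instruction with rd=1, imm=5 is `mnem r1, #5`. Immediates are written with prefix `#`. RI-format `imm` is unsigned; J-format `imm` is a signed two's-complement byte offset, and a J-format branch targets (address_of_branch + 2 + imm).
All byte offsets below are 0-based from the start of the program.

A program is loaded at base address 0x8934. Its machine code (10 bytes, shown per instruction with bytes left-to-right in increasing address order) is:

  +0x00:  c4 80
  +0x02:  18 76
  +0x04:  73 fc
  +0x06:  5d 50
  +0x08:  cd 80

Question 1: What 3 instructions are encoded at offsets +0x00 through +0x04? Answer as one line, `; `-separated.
[00] c4 80 → 0xc480
  op=0xc480>>10=0x31 ⇒ pop (R)
  rd: (w>>7)&0x7=0x1 → r1
[02] 18 76 → 0x1876
  op=0x1876>>10=0x6 ⇒ sbi (RI)
  rd: (w>>7)&0x7=0x0 → r0
  imm: (w>>0)&0x7f=0x76 → #118
[04] 73 fc → 0x73fc
  op=0x73fc>>10=0x1c ⇒ bl (J)
  imm: (w>>0)&0x3ff=0x3fc (s10→-4) → #-4

pop r1; sbi r0, #118; bl #-4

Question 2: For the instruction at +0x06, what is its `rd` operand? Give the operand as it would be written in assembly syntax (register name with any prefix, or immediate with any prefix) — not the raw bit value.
r2

+0x06: 5d 50 ⇒ word 0x5d50 (big)
  opcode bits[15:10]=0x17: srl/RR
  rd@[9:7]=0x2 ⇒ r2
  rs@[6:4]=0x5 ⇒ r5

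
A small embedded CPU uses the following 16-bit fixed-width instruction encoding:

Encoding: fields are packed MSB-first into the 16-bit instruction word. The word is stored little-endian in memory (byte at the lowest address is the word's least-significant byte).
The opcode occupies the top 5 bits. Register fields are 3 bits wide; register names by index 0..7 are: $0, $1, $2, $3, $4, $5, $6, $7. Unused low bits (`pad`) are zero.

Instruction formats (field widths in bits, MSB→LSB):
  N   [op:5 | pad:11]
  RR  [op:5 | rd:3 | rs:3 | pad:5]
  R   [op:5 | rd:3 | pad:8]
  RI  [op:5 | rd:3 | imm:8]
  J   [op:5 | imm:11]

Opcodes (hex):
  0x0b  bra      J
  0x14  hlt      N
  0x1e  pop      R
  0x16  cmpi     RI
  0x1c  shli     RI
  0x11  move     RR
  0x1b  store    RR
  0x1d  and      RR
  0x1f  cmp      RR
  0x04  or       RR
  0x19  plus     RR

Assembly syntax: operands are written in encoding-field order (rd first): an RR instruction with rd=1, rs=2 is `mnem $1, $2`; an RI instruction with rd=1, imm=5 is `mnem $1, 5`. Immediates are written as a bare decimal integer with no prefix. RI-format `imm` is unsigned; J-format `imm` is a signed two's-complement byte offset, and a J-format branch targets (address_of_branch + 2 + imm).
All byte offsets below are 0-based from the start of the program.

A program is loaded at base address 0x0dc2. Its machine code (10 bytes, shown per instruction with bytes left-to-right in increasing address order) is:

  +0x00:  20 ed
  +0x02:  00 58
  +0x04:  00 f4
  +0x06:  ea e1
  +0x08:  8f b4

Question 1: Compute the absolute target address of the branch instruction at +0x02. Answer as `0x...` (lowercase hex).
off 0x02: read 00 58 as little → 0x5800
  top 5b → 0xb → bra [J]
  imm: (w>>0)&0x7ff=0x0 → 0
  target = base 0x0dc2 + off 0x02 + 2 + imm 0 = 0x0dc6

0x0dc6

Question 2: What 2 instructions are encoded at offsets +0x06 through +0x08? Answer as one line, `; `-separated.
@+06  little-endian(ea e1) = 0xe1ea
  top 5b → 0x1c → shli [RI]
  [10:8] rd=1 = $1
  [7:0] imm=234 = 234
@+08  little-endian(8f b4) = 0xb48f
  top 5b → 0x16 → cmpi [RI]
  [10:8] rd=4 = $4
  [7:0] imm=143 = 143

shli $1, 234; cmpi $4, 143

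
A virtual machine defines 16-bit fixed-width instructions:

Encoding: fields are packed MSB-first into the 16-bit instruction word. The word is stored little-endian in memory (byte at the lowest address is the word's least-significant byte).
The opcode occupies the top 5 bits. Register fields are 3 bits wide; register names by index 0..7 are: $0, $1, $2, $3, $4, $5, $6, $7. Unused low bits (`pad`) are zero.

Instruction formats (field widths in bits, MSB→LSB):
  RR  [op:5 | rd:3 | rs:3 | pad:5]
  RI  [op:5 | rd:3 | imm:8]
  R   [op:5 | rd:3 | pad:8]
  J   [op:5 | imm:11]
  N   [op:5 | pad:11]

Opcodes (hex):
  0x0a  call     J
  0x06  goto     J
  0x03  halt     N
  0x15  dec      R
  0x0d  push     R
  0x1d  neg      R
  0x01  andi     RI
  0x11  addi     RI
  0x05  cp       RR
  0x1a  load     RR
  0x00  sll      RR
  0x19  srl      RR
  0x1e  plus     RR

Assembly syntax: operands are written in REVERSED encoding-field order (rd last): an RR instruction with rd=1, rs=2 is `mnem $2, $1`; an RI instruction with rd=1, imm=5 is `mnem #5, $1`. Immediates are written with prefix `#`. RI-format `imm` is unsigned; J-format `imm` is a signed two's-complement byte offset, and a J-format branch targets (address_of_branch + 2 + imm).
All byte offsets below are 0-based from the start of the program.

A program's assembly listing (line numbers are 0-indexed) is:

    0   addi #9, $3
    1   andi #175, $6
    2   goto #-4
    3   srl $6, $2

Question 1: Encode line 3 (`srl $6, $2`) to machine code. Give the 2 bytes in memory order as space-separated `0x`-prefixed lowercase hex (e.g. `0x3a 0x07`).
0xc0 0xca

line 3 (srl): pack op=0x19:5|rd=2:3|rs=6:3|pad=0:5 = 0xcac0; little→ c0 ca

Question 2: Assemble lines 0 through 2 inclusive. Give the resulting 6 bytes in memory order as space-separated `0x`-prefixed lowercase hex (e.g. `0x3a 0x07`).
0x09 0x8b 0xaf 0x0e 0xfc 0x37

0. addi fields op=0x11:5|rd=3:3|imm=9:8 → word 8b09h → 09 8b
1. andi fields op=0x1:5|rd=6:3|imm=175:8 → word 0eafh → af 0e
2. goto fields op=0x6:5|imm=-4:11 → word 37fch → fc 37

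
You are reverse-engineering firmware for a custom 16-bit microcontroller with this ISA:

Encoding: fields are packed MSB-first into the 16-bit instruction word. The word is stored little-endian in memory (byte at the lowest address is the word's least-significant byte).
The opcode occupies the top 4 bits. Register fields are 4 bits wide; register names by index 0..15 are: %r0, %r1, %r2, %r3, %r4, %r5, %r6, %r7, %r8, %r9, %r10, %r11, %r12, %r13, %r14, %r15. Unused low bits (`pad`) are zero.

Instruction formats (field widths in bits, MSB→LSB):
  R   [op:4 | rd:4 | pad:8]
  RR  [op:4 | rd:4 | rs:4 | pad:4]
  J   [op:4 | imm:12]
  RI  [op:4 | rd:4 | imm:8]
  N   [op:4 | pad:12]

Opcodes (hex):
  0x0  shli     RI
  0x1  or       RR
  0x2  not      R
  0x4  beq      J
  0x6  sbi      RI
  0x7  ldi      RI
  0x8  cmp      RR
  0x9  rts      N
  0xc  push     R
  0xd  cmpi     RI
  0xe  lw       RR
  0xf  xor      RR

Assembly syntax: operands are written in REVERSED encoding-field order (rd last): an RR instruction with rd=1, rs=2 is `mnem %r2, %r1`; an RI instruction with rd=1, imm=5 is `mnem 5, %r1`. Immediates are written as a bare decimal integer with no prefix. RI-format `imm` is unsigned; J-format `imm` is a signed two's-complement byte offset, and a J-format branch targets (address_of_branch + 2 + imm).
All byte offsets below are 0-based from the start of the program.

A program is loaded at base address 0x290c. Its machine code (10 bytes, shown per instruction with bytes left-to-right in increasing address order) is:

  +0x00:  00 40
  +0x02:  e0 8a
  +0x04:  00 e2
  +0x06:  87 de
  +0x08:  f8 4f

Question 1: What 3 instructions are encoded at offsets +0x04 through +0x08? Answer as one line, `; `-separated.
[04] 00 e2 → 0xe200
  top 4b → 0xe → lw [RR]
  [11:8] rd=2 = %r2
  [7:4] rs=0 = %r0
[06] 87 de → 0xde87
  top 4b → 0xd → cmpi [RI]
  [11:8] rd=14 = %r14
  [7:0] imm=135 = 135
[08] f8 4f → 0x4ff8
  top 4b → 0x4 → beq [J]
  [11:0] imm=4088 (s12→-8) = -8

lw %r0, %r2; cmpi 135, %r14; beq -8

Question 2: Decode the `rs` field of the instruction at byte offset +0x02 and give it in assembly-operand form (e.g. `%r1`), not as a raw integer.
%r14

off 0x02: read e0 8a as little → 0x8ae0
  top 4b → 0x8 → cmp [RR]
  [11:8] rd=10 = %r10
  [7:4] rs=14 = %r14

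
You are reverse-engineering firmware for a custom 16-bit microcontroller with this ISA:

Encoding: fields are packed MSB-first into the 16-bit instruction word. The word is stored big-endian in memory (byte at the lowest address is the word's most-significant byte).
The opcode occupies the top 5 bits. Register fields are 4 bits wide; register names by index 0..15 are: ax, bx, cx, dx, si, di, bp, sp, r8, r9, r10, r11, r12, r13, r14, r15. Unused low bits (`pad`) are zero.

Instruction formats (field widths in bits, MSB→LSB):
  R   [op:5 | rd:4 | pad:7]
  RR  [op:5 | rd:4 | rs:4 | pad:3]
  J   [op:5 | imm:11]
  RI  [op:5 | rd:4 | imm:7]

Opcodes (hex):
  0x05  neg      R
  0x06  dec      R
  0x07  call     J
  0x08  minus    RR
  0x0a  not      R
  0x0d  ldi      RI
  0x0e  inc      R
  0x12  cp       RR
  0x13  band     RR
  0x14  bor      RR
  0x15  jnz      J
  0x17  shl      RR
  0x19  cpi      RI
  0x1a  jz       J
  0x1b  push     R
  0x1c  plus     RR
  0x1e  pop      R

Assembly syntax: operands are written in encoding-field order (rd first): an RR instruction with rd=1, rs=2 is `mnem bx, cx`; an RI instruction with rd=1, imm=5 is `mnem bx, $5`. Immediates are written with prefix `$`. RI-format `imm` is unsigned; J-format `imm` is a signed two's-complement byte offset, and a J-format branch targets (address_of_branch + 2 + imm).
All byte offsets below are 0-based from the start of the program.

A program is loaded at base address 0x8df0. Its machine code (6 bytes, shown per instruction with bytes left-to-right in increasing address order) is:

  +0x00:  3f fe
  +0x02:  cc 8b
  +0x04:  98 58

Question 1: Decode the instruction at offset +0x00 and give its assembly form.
call $-2

off 0x00: read 3f fe as big → 0x3ffe
  op=0x3ffe>>11=0x7 ⇒ call (J)
  imm@[10:0]=0x7fe (s11→-2) ⇒ $-2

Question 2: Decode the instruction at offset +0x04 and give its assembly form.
[04] 98 58 → 0x9858
  op=0x9858>>11=0x13 ⇒ band (RR)
  rd: (w>>7)&0xf=0x0 → ax
  rs: (w>>3)&0xf=0xb → r11

band ax, r11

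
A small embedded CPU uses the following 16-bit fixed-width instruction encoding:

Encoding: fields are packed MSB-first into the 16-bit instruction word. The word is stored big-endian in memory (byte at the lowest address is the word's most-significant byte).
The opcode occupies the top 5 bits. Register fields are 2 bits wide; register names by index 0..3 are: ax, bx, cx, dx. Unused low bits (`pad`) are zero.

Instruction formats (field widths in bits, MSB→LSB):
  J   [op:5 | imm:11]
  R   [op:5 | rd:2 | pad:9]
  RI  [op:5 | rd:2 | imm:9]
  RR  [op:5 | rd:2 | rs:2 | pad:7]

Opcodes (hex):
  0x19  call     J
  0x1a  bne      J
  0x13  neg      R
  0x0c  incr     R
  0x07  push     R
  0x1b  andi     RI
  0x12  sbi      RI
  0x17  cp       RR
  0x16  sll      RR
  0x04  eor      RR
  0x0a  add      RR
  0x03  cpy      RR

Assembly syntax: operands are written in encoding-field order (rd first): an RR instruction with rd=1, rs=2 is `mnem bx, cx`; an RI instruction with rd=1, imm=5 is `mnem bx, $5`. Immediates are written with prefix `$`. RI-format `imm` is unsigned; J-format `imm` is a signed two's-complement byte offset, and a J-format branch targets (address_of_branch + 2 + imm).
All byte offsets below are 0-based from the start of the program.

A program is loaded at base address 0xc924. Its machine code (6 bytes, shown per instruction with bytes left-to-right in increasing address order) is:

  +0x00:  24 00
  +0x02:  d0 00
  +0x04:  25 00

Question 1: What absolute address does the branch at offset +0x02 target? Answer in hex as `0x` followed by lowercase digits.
off 0x02: read d0 00 as big → 0xd000
  top 5b → 0x1a → bne [J]
  imm@[10:0]=0x0 ⇒ $0
  target = base 0xc924 + off 0x02 + 2 + imm 0 = 0xc928

0xc928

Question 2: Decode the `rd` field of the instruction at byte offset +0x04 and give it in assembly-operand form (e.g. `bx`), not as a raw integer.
@+04  big-endian(25 00) = 0x2500
  op=0x2500>>11=0x4 ⇒ eor (RR)
  rd: (w>>9)&0x3=0x2 → cx
  rs: (w>>7)&0x3=0x2 → cx

cx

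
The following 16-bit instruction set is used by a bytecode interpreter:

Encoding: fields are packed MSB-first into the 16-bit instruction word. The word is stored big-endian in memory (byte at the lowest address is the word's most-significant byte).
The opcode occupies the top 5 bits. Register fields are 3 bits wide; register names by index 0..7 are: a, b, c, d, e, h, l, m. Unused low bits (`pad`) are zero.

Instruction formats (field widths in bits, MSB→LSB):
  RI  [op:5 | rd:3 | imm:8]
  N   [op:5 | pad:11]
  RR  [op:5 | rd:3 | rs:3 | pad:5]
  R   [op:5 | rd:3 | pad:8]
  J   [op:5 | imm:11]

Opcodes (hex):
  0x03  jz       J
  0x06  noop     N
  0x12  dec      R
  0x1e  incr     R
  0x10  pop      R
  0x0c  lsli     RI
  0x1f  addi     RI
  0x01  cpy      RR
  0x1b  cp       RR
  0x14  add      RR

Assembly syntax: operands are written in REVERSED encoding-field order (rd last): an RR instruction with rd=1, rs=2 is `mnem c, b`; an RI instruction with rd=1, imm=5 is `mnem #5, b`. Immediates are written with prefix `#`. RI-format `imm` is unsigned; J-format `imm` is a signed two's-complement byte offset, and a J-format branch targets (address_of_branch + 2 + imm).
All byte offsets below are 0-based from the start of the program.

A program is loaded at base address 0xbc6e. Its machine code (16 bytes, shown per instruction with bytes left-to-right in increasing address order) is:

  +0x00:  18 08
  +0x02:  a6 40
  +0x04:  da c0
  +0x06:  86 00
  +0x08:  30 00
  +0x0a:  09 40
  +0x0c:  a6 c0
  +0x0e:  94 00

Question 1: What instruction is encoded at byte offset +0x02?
@+02  big-endian(a6 40) = 0xa640
  top 5b → 0x14 → add [RR]
  rd@[10:8]=0x6 ⇒ l
  rs@[7:5]=0x2 ⇒ c

add c, l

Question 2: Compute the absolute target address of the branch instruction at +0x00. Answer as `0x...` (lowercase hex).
0xbc78

off 0x00: read 18 08 as big → 0x1808
  top 5b → 0x3 → jz [J]
  imm@[10:0]=0x8 ⇒ #8
  target = base 0xbc6e + off 0x00 + 2 + imm 8 = 0xbc78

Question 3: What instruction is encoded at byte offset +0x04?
cp l, c

+0x04: da c0 ⇒ word 0xdac0 (big)
  op=0xdac0>>11=0x1b ⇒ cp (RR)
  rd: (w>>8)&0x7=0x2 → c
  rs: (w>>5)&0x7=0x6 → l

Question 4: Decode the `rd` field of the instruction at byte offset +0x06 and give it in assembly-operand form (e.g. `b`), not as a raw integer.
l

[06] 86 00 → 0x8600
  op=0x8600>>11=0x10 ⇒ pop (R)
  rd: (w>>8)&0x7=0x6 → l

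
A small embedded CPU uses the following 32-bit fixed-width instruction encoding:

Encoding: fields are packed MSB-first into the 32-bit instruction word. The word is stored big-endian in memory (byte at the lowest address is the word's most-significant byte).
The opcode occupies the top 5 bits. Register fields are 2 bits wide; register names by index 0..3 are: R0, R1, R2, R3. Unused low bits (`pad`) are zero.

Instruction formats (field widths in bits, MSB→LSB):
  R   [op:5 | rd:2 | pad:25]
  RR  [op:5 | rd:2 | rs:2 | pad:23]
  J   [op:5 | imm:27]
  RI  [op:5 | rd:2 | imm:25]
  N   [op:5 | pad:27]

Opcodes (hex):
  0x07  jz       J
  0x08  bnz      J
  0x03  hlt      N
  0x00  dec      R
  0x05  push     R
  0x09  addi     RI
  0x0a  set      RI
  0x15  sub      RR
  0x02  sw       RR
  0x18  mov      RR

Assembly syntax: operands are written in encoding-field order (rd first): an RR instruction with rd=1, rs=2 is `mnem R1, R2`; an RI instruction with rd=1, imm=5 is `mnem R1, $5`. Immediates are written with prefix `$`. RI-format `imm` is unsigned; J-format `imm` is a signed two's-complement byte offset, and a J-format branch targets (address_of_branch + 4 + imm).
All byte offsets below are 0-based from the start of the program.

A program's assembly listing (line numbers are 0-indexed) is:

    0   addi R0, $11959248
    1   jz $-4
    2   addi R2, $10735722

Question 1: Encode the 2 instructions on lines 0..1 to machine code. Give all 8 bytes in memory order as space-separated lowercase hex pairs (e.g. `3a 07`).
48 b6 7b d0 3f ff ff fc

0. addi fields op=0x9:5|rd=0:2|imm=11959248:25 → word 48b67bd0h → 48 b6 7b d0
1. jz fields op=0x7:5|imm=-4:27 → word 3ffffffch → 3f ff ff fc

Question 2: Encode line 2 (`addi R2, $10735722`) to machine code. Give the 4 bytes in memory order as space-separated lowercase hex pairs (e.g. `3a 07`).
4c a3 d0 6a

line 2 (addi): pack op=0x9:5|rd=2:2|imm=10735722:25 = 0x4ca3d06a; big→ 4c a3 d0 6a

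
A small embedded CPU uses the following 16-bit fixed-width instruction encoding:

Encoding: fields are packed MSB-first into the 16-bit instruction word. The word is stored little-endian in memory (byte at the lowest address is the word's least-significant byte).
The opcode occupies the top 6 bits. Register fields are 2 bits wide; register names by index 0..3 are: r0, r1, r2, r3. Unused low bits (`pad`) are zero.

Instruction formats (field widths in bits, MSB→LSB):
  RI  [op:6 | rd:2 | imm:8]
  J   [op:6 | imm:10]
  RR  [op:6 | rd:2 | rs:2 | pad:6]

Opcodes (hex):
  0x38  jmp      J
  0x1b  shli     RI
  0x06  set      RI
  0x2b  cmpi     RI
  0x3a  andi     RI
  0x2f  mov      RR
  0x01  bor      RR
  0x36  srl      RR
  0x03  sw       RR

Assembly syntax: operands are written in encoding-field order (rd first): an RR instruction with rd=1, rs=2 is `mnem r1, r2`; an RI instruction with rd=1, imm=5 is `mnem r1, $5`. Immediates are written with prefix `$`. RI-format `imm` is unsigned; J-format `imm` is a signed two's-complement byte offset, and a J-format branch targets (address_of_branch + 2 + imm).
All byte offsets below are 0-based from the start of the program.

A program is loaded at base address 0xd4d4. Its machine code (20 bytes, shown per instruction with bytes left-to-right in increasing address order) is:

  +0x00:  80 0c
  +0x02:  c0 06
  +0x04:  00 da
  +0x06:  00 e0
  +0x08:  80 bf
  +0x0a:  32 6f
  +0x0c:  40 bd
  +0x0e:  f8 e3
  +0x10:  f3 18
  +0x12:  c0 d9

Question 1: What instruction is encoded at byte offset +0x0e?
jmp $-8

[0e] f8 e3 → 0xe3f8
  op=0xe3f8>>10=0x38 ⇒ jmp (J)
  imm@[9:0]=0x3f8 (s10→-8) ⇒ $-8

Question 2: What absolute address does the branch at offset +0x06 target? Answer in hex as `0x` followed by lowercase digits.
0xd4dc

off 0x06: read 00 e0 as little → 0xe000
  top 6b → 0x38 → jmp [J]
  imm@[9:0]=0x0 ⇒ $0
  target = base 0xd4d4 + off 0x06 + 2 + imm 0 = 0xd4dc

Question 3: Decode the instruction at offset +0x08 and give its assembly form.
@+08  little-endian(80 bf) = 0xbf80
  opcode bits[15:10]=0x2f: mov/RR
  [9:8] rd=3 = r3
  [7:6] rs=2 = r2

mov r3, r2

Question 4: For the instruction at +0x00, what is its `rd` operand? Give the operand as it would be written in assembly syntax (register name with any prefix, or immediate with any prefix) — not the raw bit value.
r0

[00] 80 0c → 0x0c80
  top 6b → 0x3 → sw [RR]
  rd@[9:8]=0x0 ⇒ r0
  rs@[7:6]=0x2 ⇒ r2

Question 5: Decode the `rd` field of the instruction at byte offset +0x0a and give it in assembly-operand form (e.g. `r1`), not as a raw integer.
@+0a  little-endian(32 6f) = 0x6f32
  opcode bits[15:10]=0x1b: shli/RI
  rd: (w>>8)&0x3=0x3 → r3
  imm: (w>>0)&0xff=0x32 → $50

r3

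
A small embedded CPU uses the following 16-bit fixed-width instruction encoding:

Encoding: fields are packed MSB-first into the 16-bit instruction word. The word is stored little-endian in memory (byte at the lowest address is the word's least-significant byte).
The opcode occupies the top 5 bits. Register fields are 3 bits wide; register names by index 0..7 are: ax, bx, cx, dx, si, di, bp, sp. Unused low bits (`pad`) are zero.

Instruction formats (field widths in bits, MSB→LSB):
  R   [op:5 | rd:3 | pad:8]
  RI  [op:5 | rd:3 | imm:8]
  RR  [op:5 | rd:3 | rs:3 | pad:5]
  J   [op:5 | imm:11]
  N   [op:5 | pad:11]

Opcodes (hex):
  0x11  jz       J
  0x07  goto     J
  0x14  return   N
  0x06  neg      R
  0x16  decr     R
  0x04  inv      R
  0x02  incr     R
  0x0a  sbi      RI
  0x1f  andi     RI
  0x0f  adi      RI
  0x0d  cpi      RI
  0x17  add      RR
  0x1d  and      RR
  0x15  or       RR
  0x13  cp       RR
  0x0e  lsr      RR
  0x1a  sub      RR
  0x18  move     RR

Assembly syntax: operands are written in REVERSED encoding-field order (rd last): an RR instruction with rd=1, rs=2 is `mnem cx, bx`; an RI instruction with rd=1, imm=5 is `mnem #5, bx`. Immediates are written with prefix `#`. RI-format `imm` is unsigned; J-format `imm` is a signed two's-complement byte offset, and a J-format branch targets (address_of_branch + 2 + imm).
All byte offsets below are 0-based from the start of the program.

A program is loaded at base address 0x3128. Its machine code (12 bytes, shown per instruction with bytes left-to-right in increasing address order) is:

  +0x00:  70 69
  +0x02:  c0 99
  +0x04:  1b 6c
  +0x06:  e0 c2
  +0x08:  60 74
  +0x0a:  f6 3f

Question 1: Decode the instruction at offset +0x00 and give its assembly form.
cpi #112, bx

+0x00: 70 69 ⇒ word 0x6970 (little)
  opcode bits[15:11]=0xd: cpi/RI
  rd@[10:8]=0x1 ⇒ bx
  imm@[7:0]=0x70 ⇒ #112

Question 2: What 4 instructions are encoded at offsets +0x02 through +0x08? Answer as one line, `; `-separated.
cp bp, bx; cpi #27, si; move sp, cx; lsr dx, si

off 0x02: read c0 99 as little → 0x99c0
  opcode bits[15:11]=0x13: cp/RR
  rd: (w>>8)&0x7=0x1 → bx
  rs: (w>>5)&0x7=0x6 → bp
off 0x04: read 1b 6c as little → 0x6c1b
  opcode bits[15:11]=0xd: cpi/RI
  rd: (w>>8)&0x7=0x4 → si
  imm: (w>>0)&0xff=0x1b → #27
off 0x06: read e0 c2 as little → 0xc2e0
  opcode bits[15:11]=0x18: move/RR
  rd: (w>>8)&0x7=0x2 → cx
  rs: (w>>5)&0x7=0x7 → sp
off 0x08: read 60 74 as little → 0x7460
  opcode bits[15:11]=0xe: lsr/RR
  rd: (w>>8)&0x7=0x4 → si
  rs: (w>>5)&0x7=0x3 → dx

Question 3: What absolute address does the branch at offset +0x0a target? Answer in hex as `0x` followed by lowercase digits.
off 0x0a: read f6 3f as little → 0x3ff6
  top 5b → 0x7 → goto [J]
  imm: (w>>0)&0x7ff=0x7f6 (s11→-10) → #-10
  target = base 0x3128 + off 0x0a + 2 + imm -10 = 0x312a

0x312a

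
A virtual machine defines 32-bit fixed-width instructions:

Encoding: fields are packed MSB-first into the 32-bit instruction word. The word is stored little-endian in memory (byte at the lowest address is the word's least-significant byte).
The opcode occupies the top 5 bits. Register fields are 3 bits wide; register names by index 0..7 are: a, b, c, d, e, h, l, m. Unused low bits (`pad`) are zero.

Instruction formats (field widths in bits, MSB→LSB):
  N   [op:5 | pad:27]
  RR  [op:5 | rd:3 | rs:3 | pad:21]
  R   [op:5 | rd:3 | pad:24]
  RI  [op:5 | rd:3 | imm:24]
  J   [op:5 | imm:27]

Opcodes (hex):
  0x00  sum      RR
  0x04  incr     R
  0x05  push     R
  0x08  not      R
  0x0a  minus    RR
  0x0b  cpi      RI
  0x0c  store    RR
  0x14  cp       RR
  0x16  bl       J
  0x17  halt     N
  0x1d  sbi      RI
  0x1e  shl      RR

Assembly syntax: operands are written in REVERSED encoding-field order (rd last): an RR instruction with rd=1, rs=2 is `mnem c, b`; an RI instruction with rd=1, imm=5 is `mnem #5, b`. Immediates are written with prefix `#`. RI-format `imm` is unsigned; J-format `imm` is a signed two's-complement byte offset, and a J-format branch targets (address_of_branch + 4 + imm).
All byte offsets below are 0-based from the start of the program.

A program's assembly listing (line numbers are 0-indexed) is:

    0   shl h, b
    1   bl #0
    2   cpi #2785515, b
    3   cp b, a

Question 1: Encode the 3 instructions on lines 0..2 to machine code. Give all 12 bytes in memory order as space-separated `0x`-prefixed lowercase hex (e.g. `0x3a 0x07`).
0. shl fields op=0x1e:5|rd=1:3|rs=5:3|pad=0:21 → word f1a00000h → 00 00 a0 f1
1. bl fields op=0x16:5|imm=0:27 → word b0000000h → 00 00 00 b0
2. cpi fields op=0xb:5|rd=1:3|imm=2785515:24 → word 592a80ebh → eb 80 2a 59

0x00 0x00 0xa0 0xf1 0x00 0x00 0x00 0xb0 0xeb 0x80 0x2a 0x59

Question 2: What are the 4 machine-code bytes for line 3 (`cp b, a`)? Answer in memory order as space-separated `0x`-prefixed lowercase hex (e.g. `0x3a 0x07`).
0x00 0x00 0x20 0xa0

L3: cp op=0x14:5|rd=0:3|rs=1:3|pad=0:21 ⇒ 0xa0200000 ⇒ little 00 00 20 a0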